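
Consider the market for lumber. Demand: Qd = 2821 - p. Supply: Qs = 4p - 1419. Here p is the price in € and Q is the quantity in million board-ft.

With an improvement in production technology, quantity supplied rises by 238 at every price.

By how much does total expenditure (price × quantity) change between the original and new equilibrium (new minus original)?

Before the shock: 2821 - p = 4p - 1419 ⇒ 4240 = 5p ⇒ p = 848, Q = 1973.
The new curves are Qd = 2821 - p (demand) and Qs = 4p - 1181 (supply).
Equate the new curves: 2821 - p = 4p - 1181, giving 4002 = 5p, p = 800.4, Q = 2020.6.
Expenditure moves from 848×1973 = 1673104 to 800.4×2020.6 = 1617288.24; change = -55815.76.

-55815.76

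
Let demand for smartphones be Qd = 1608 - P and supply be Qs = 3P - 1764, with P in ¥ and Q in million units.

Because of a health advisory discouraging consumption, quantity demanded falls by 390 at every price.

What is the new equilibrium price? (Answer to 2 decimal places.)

Original equilibrium: 1608 - P = 3P - 1764 gives 3372 = 4P, so P = 843 and Q = 765.
The shock moves the curves to Qd = 1218 - P and Qs = 3P - 1764.
New equilibrium: 1218 - P = 3P - 1764 ⇒ 2982 = 4P ⇒ P = 745.5, Q = 472.5.

745.50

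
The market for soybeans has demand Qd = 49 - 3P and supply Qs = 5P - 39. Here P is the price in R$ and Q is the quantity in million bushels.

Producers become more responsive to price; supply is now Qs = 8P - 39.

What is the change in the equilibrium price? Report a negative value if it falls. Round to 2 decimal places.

Before the shock: 49 - 3P = 5P - 39 ⇒ 88 = 8P ⇒ P = 11, Q = 16.
With the change applied: demand Qd = 49 - 3P, supply Qs = 8P - 39.
Setting them equal: 49 - 3P = 8P - 39 → 88 = 11P, so P = 8 and Q = 25.
ΔP = 8 − 11 = -3.00.

-3.00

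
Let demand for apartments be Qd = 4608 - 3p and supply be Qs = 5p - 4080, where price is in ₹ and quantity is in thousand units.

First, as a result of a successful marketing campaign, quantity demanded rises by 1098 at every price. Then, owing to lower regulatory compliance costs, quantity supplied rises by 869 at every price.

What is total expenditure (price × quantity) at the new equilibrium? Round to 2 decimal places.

Original equilibrium: 4608 - 3p = 5p - 4080 gives 8688 = 8p, so p = 1086 and Q = 1350.
The new curves are Qd = 5706 - 3p (demand) and Qs = 5p - 3211 (supply).
Equate the new curves: 5706 - 3p = 5p - 3211, giving 8917 = 8p, p = 1114.625, Q = 2362.125.
New expenditure = 1114.625 × 2362.125 = 2632883.58.

2632883.58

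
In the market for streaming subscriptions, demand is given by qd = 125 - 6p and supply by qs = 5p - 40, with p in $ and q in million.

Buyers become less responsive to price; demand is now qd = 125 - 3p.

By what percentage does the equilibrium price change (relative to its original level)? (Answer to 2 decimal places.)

Original equilibrium: 125 - 6p = 5p - 40 gives 165 = 11p, so p = 15 and q = 35.
With the change applied: demand qd = 125 - 3p, supply qs = 5p - 40.
Clearing the new market: 125 - 3p = 5p - 40, so p = 20.625 and q = 63.125.
%Δp = (20.625 − 15) / 15 × 100 = +37.50%.

+37.50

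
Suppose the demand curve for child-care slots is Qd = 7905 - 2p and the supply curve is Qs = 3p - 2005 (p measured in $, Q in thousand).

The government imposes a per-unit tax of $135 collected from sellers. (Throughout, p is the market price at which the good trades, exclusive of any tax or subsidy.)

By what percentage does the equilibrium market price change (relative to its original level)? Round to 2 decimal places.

Before the shock: 7905 - 2p = 3p - 2005 ⇒ 9910 = 5p ⇒ p = 1982, Q = 3941.
Since sellers keep the price net of the tax, the effective supply curve becomes Qs = 3p - 2410.
Setting them equal: 7905 - 2p = 3p - 2410 → 10315 = 5p, so p = 2063 and Q = 3779.
%Δp = (2063 − 1982) / 1982 × 100 = +4.09%.

+4.09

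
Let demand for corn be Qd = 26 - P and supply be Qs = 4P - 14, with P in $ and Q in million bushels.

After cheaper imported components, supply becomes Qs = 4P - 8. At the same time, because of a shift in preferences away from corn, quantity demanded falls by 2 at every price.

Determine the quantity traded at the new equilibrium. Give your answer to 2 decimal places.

Original equilibrium: 26 - P = 4P - 14 gives 40 = 5P, so P = 8 and Q = 18.
After the shift, demand is Qd = 24 - P and supply is Qs = 4P - 8.
Clearing the new market: 24 - P = 4P - 8, so P = 6.4 and Q = 17.6.

17.60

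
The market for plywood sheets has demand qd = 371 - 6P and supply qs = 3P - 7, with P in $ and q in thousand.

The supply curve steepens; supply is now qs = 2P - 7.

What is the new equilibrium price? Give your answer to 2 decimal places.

47.25

Initially, 371 - 6P = 3P - 7, so 378 = 9P and P = 42, q = 119.
After the shift, demand is qd = 371 - 6P and supply is qs = 2P - 7.
Setting them equal: 371 - 6P = 2P - 7 → 378 = 8P, so P = 47.25 and q = 87.5.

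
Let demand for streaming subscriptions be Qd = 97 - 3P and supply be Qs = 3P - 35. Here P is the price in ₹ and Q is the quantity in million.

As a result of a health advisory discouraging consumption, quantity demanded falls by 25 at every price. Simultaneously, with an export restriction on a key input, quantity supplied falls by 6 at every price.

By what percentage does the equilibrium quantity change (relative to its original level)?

Before the shock: 97 - 3P = 3P - 35 ⇒ 132 = 6P ⇒ P = 22, Q = 31.
After the shift, demand is Qd = 72 - 3P and supply is Qs = 3P - 41.
Clearing the new market: 72 - 3P = 3P - 41, so P = 113/6 ≈ 18.8333 and Q = 15.5.
%ΔQ = (15.5 − 31) / 31 × 100 = -50%.

-50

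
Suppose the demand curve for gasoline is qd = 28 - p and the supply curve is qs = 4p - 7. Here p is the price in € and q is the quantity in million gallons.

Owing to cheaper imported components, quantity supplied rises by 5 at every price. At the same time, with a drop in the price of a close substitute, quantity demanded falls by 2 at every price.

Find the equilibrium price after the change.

5.6

Solve the original market: 28 - p = 4p - 7, hence p = 7 and q = 21.
The shock moves the curves to qd = 26 - p and qs = 4p - 2.
New equilibrium: 26 - p = 4p - 2 ⇒ 28 = 5p ⇒ p = 5.6, q = 20.4.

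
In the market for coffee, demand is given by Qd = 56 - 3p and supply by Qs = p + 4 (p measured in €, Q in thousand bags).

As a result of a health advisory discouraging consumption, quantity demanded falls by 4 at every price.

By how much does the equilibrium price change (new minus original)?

-1

Solve the original market: 56 - 3p = p + 4, hence p = 13 and Q = 17.
With the change applied: demand Qd = 52 - 3p, supply Qs = p + 4.
Clearing the new market: 52 - 3p = p + 4, so p = 12 and Q = 16.
Δp = 12 − 13 = -1.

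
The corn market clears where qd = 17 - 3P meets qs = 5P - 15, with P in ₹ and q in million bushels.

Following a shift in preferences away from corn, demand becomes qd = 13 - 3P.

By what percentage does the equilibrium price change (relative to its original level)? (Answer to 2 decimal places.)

-12.50

Solve the original market: 17 - 3P = 5P - 15, hence P = 4 and q = 5.
With the change applied: demand qd = 13 - 3P, supply qs = 5P - 15.
Setting them equal: 13 - 3P = 5P - 15 → 28 = 8P, so P = 3.5 and q = 2.5.
%ΔP = (3.5 − 4) / 4 × 100 = -12.50%.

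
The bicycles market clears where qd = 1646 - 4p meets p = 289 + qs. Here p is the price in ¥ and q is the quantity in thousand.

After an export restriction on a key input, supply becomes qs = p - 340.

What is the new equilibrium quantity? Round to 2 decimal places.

57.20

Initially, 1646 - 4p = p - 289, so 1935 = 5p and p = 387, q = 98.
With the change applied: demand qd = 1646 - 4p, supply qs = p - 340.
Equate the new curves: 1646 - 4p = p - 340, giving 1986 = 5p, p = 397.2, q = 57.2.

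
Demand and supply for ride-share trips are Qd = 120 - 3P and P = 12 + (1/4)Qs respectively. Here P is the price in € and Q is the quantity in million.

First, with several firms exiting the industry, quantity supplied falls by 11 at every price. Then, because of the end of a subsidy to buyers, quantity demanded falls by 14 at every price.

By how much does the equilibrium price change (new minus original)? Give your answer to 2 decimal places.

-0.43

Before the shock: 120 - 3P = 4P - 48 ⇒ 168 = 7P ⇒ P = 24, Q = 48.
The new curves are Qd = 106 - 3P (demand) and Qs = 4P - 59 (supply).
Setting them equal: 106 - 3P = 4P - 59 → 165 = 7P, so P = 165/7 ≈ 23.5714 and Q = 247/7 ≈ 35.2857.
ΔP = 23.5714 − 24 = -0.43.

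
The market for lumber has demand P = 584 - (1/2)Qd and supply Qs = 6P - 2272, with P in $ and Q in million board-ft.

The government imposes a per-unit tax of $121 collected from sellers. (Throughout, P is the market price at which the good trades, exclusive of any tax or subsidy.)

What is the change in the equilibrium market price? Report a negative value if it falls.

Before the shock: 1168 - 2P = 6P - 2272 ⇒ 3440 = 8P ⇒ P = 430, Q = 308.
Since sellers keep the price net of the tax, the effective supply curve becomes Qs = 6P - 2998.
New equilibrium: 1168 - 2P = 6P - 2998 ⇒ 4166 = 8P ⇒ P = 520.75, Q = 126.5.
ΔP = 520.75 − 430 = +90.75.

+90.75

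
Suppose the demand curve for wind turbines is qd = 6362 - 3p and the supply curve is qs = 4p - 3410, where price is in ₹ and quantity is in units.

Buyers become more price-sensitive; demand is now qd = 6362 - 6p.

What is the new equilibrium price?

Original equilibrium: 6362 - 3p = 4p - 3410 gives 9772 = 7p, so p = 1396 and q = 2174.
After the shift, demand is qd = 6362 - 6p and supply is qs = 4p - 3410.
Equate the new curves: 6362 - 6p = 4p - 3410, giving 9772 = 10p, p = 977.2, q = 498.8.

977.2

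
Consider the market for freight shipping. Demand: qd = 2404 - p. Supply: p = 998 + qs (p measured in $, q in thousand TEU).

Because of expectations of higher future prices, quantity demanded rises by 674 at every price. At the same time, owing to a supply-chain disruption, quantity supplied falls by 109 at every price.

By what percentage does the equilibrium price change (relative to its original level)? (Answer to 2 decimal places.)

Before the shock: 2404 - p = p - 998 ⇒ 3402 = 2p ⇒ p = 1701, q = 703.
After the shift, demand is qd = 3078 - p and supply is qs = p - 1107.
New equilibrium: 3078 - p = p - 1107 ⇒ 4185 = 2p ⇒ p = 2092.5, q = 985.5.
%Δp = (2092.5 − 1701) / 1701 × 100 = +23.02%.

+23.02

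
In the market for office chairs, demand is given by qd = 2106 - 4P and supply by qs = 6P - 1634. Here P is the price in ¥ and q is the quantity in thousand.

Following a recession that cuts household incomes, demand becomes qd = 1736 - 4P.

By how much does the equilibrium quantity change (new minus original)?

Original equilibrium: 2106 - 4P = 6P - 1634 gives 3740 = 10P, so P = 374 and q = 610.
With the change applied: demand qd = 1736 - 4P, supply qs = 6P - 1634.
Setting them equal: 1736 - 4P = 6P - 1634 → 3370 = 10P, so P = 337 and q = 388.
Δq = 388 − 610 = -222.

-222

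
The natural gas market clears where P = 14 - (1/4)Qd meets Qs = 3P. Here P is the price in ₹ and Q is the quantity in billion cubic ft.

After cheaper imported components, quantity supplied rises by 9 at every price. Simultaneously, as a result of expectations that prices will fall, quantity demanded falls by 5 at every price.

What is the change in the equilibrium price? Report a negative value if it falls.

-2

Before the shock: 56 - 4P = 3P ⇒ 56 = 7P ⇒ P = 8, Q = 24.
The shock moves the curves to Qd = 51 - 4P and Qs = 3P + 9.
New equilibrium: 51 - 4P = 3P + 9 ⇒ 42 = 7P ⇒ P = 6, Q = 27.
ΔP = 6 − 8 = -2.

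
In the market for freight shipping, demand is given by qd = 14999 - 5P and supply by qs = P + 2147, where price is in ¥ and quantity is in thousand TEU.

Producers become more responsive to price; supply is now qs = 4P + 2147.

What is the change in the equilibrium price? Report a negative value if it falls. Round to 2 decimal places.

Original equilibrium: 14999 - 5P = P + 2147 gives 12852 = 6P, so P = 2142 and q = 4289.
With the change applied: demand qd = 14999 - 5P, supply qs = 4P + 2147.
Clearing the new market: 14999 - 5P = 4P + 2147, so P = 1428 and q = 7859.
ΔP = 1428 − 2142 = -714.00.

-714.00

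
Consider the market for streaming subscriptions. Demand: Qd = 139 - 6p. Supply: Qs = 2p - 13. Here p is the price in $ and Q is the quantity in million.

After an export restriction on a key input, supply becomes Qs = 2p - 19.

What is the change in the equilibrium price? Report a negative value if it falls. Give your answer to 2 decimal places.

Original equilibrium: 139 - 6p = 2p - 13 gives 152 = 8p, so p = 19 and Q = 25.
The shock moves the curves to Qd = 139 - 6p and Qs = 2p - 19.
New equilibrium: 139 - 6p = 2p - 19 ⇒ 158 = 8p ⇒ p = 19.75, Q = 20.5.
Δp = 19.75 − 19 = +0.75.

+0.75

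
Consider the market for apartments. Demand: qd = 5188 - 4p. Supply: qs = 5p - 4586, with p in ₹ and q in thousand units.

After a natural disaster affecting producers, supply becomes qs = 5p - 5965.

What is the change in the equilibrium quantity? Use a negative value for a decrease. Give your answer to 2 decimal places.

-612.89

Original equilibrium: 5188 - 4p = 5p - 4586 gives 9774 = 9p, so p = 1086 and q = 844.
After the shift, demand is qd = 5188 - 4p and supply is qs = 5p - 5965.
Setting them equal: 5188 - 4p = 5p - 5965 → 11153 = 9p, so p = 11153/9 ≈ 1239.2222 and q = 2080/9 ≈ 231.1111.
Δq = 231.1111 − 844 = -612.89.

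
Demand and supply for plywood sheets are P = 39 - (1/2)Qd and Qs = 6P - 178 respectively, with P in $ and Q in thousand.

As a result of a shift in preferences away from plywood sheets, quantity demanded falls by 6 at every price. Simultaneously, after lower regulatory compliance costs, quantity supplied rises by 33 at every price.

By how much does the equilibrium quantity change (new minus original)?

Initially, 78 - 2P = 6P - 178, so 256 = 8P and P = 32, Q = 14.
The shock moves the curves to Qd = 72 - 2P and Qs = 6P - 145.
New equilibrium: 72 - 2P = 6P - 145 ⇒ 217 = 8P ⇒ P = 27.125, Q = 17.75.
ΔQ = 17.75 − 14 = +3.75.

+3.75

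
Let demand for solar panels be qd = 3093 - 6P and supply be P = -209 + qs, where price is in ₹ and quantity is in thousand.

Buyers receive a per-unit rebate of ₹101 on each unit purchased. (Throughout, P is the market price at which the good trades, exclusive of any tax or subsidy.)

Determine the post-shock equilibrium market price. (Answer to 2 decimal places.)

498.57

Solve the original market: 3093 - 6P = P + 209, hence P = 412 and q = 621.
Since buyers' out-of-pocket price is the market price minus the rebate, the effective demand curve becomes qd = 3699 - 6P.
Clearing the new market: 3699 - 6P = P + 209, so P = 3490/7 ≈ 498.5714 and q = 4953/7 ≈ 707.5714.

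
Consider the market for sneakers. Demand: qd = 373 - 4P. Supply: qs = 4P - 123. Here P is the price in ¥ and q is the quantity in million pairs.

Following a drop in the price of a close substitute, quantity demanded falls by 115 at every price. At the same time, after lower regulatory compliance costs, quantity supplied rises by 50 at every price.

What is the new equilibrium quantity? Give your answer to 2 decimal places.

92.50

Initially, 373 - 4P = 4P - 123, so 496 = 8P and P = 62, q = 125.
After the shift, demand is qd = 258 - 4P and supply is qs = 4P - 73.
Clearing the new market: 258 - 4P = 4P - 73, so P = 41.375 and q = 92.5.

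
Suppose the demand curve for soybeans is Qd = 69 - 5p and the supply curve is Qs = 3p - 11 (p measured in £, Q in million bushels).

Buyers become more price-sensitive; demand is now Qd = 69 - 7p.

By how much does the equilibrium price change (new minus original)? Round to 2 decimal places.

Before the shock: 69 - 5p = 3p - 11 ⇒ 80 = 8p ⇒ p = 10, Q = 19.
After the shift, demand is Qd = 69 - 7p and supply is Qs = 3p - 11.
Clearing the new market: 69 - 7p = 3p - 11, so p = 8 and Q = 13.
Δp = 8 − 10 = -2.00.

-2.00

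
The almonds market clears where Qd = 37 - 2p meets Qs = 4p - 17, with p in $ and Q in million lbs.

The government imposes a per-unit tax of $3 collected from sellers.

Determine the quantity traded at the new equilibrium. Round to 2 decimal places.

15.00

Solve the original market: 37 - 2p = 4p - 17, hence p = 9 and Q = 19.
Since sellers keep the price net of the tax, the effective supply curve becomes Qs = 4p - 29.
Clearing the new market: 37 - 2p = 4p - 29, so p = 11 and Q = 15.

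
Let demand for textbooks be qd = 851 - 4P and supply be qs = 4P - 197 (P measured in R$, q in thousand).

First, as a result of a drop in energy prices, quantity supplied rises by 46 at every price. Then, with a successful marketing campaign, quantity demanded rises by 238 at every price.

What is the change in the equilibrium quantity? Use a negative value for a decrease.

+142

Solve the original market: 851 - 4P = 4P - 197, hence P = 131 and q = 327.
After the shift, demand is qd = 1089 - 4P and supply is qs = 4P - 151.
New equilibrium: 1089 - 4P = 4P - 151 ⇒ 1240 = 8P ⇒ P = 155, q = 469.
Δq = 469 − 327 = +142.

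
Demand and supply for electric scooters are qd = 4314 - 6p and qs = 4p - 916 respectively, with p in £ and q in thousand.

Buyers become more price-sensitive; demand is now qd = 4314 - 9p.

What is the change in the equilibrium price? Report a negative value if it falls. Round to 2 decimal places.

-120.69

Original equilibrium: 4314 - 6p = 4p - 916 gives 5230 = 10p, so p = 523 and q = 1176.
After the shift, demand is qd = 4314 - 9p and supply is qs = 4p - 916.
Clearing the new market: 4314 - 9p = 4p - 916, so p = 5230/13 ≈ 402.3077 and q = 9012/13 ≈ 693.2308.
Δp = 402.3077 − 523 = -120.69.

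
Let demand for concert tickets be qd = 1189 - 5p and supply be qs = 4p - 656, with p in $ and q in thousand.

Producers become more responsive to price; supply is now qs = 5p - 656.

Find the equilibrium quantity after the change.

266.5

Initially, 1189 - 5p = 4p - 656, so 1845 = 9p and p = 205, q = 164.
After the shift, demand is qd = 1189 - 5p and supply is qs = 5p - 656.
Setting them equal: 1189 - 5p = 5p - 656 → 1845 = 10p, so p = 184.5 and q = 266.5.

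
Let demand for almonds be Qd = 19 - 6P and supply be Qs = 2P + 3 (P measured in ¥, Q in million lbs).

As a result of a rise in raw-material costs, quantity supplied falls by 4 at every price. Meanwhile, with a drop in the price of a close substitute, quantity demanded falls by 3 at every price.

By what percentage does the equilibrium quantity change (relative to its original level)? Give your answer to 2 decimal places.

-53.57

Solve the original market: 19 - 6P = 2P + 3, hence P = 2 and Q = 7.
After the shift, demand is Qd = 16 - 6P and supply is Qs = 2P - 1.
Equate the new curves: 16 - 6P = 2P - 1, giving 17 = 8P, P = 2.125, Q = 3.25.
%ΔQ = (3.25 − 7) / 7 × 100 = -53.57%.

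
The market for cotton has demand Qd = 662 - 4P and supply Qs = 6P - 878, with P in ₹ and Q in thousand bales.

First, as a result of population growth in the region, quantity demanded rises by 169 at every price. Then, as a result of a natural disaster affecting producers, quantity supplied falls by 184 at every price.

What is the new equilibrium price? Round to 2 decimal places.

Solve the original market: 662 - 4P = 6P - 878, hence P = 154 and Q = 46.
The shock moves the curves to Qd = 831 - 4P and Qs = 6P - 1062.
Setting them equal: 831 - 4P = 6P - 1062 → 1893 = 10P, so P = 189.3 and Q = 73.8.

189.30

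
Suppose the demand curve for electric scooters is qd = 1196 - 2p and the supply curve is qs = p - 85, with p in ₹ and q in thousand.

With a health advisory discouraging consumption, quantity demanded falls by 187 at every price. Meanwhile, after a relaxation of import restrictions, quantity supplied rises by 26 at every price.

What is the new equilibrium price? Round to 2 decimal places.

Initially, 1196 - 2p = p - 85, so 1281 = 3p and p = 427, q = 342.
The shock moves the curves to qd = 1009 - 2p and qs = p - 59.
New equilibrium: 1009 - 2p = p - 59 ⇒ 1068 = 3p ⇒ p = 356, q = 297.

356.00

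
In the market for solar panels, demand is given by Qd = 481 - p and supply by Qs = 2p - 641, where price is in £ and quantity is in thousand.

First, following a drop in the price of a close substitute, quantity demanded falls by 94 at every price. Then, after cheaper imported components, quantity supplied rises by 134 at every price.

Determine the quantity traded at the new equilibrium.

89

Initially, 481 - p = 2p - 641, so 1122 = 3p and p = 374, Q = 107.
With the change applied: demand Qd = 387 - p, supply Qs = 2p - 507.
Equate the new curves: 387 - p = 2p - 507, giving 894 = 3p, p = 298, Q = 89.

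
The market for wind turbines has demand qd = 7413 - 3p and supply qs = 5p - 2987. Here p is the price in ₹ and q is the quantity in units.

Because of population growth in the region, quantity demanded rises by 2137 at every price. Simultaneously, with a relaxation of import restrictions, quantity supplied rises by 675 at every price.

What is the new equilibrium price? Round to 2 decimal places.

Original equilibrium: 7413 - 3p = 5p - 2987 gives 10400 = 8p, so p = 1300 and q = 3513.
The new curves are qd = 9550 - 3p (demand) and qs = 5p - 2312 (supply).
New equilibrium: 9550 - 3p = 5p - 2312 ⇒ 11862 = 8p ⇒ p = 1482.75, q = 5101.75.

1482.75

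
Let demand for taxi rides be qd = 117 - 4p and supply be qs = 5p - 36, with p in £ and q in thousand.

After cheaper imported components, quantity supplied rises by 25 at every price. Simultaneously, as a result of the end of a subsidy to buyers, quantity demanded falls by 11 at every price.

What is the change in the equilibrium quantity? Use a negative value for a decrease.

+5

Initially, 117 - 4p = 5p - 36, so 153 = 9p and p = 17, q = 49.
The new curves are qd = 106 - 4p (demand) and qs = 5p - 11 (supply).
Clearing the new market: 106 - 4p = 5p - 11, so p = 13 and q = 54.
Δq = 54 − 49 = +5.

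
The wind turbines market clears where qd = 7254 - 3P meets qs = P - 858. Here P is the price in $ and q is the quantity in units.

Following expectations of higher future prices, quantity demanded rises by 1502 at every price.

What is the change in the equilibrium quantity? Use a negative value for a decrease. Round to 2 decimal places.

+375.50

Solve the original market: 7254 - 3P = P - 858, hence P = 2028 and q = 1170.
The shock moves the curves to qd = 8756 - 3P and qs = P - 858.
Equate the new curves: 8756 - 3P = P - 858, giving 9614 = 4P, P = 2403.5, q = 1545.5.
Δq = 1545.5 − 1170 = +375.50.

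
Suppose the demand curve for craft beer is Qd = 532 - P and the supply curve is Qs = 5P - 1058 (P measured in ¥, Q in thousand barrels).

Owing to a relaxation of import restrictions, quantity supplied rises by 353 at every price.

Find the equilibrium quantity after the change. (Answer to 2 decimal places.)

Original equilibrium: 532 - P = 5P - 1058 gives 1590 = 6P, so P = 265 and Q = 267.
After the shift, demand is Qd = 532 - P and supply is Qs = 5P - 705.
Setting them equal: 532 - P = 5P - 705 → 1237 = 6P, so P = 1237/6 ≈ 206.1667 and Q = 1955/6 ≈ 325.8333.

325.83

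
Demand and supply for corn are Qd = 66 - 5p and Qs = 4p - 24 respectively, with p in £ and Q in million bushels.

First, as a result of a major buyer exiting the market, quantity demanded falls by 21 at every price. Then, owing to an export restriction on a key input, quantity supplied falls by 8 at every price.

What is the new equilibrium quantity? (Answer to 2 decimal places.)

Solve the original market: 66 - 5p = 4p - 24, hence p = 10 and Q = 16.
With the change applied: demand Qd = 45 - 5p, supply Qs = 4p - 32.
New equilibrium: 45 - 5p = 4p - 32 ⇒ 77 = 9p ⇒ p = 77/9 ≈ 8.5556, Q = 20/9 ≈ 2.2222.

2.22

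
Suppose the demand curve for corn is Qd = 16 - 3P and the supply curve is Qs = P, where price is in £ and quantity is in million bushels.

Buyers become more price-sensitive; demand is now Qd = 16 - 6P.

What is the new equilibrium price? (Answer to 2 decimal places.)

2.29

Original equilibrium: 16 - 3P = P gives 16 = 4P, so P = 4 and Q = 4.
The shock moves the curves to Qd = 16 - 6P and Qs = P.
Equate the new curves: 16 - 6P = P, giving 16 = 7P, P = 16/7 ≈ 2.2857, Q = 16/7 ≈ 2.2857.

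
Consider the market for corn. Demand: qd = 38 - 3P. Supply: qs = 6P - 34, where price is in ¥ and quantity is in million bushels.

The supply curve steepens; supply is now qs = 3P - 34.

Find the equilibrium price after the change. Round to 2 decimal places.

Initially, 38 - 3P = 6P - 34, so 72 = 9P and P = 8, q = 14.
The shock moves the curves to qd = 38 - 3P and qs = 3P - 34.
New equilibrium: 38 - 3P = 3P - 34 ⇒ 72 = 6P ⇒ P = 12, q = 2.

12.00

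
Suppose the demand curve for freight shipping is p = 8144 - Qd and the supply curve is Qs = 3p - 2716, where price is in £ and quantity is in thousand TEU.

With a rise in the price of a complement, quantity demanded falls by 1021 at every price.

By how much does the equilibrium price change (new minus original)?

-255.25

Solve the original market: 8144 - p = 3p - 2716, hence p = 2715 and Q = 5429.
The shock moves the curves to Qd = 7123 - p and Qs = 3p - 2716.
Setting them equal: 7123 - p = 3p - 2716 → 9839 = 4p, so p = 2459.75 and Q = 4663.25.
Δp = 2459.75 − 2715 = -255.25.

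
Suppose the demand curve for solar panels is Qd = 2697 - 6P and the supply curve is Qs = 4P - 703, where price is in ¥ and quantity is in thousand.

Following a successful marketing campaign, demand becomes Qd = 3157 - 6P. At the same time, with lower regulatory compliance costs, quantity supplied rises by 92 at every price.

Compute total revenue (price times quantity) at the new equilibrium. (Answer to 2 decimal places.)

Original equilibrium: 2697 - 6P = 4P - 703 gives 3400 = 10P, so P = 340 and Q = 657.
After the shift, demand is Qd = 3157 - 6P and supply is Qs = 4P - 611.
Setting them equal: 3157 - 6P = 4P - 611 → 3768 = 10P, so P = 376.8 and Q = 896.2.
New expenditure = 376.8 × 896.2 = 337688.16.

337688.16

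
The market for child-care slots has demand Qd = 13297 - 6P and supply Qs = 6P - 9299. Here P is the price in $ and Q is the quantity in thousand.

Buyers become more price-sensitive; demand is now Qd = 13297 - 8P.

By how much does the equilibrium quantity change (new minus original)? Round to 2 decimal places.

Original equilibrium: 13297 - 6P = 6P - 9299 gives 22596 = 12P, so P = 1883 and Q = 1999.
With the change applied: demand Qd = 13297 - 8P, supply Qs = 6P - 9299.
Equate the new curves: 13297 - 8P = 6P - 9299, giving 22596 = 14P, P = 1614, Q = 385.
ΔQ = 385 − 1999 = -1614.00.

-1614.00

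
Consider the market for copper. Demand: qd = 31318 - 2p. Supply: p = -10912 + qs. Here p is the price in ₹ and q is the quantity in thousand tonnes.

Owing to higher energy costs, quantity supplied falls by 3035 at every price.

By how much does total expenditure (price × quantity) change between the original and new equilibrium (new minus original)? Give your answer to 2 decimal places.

+2111011.11

Solve the original market: 31318 - 2p = p + 10912, hence p = 6802 and q = 17714.
After the shift, demand is qd = 31318 - 2p and supply is qs = p + 7877.
Setting them equal: 31318 - 2p = p + 7877 → 23441 = 3p, so p = 23441/3 ≈ 7813.6667 and q = 47072/3 ≈ 15690.6667.
Expenditure moves from 6802×17714 = 120490628 to 7813.6667×15690.6667 = 122601639.1111; change = +2111011.11.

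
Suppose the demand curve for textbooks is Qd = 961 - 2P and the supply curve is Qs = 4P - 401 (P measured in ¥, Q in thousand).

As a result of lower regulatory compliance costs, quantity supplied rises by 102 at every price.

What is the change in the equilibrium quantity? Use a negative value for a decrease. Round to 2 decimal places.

Solve the original market: 961 - 2P = 4P - 401, hence P = 227 and Q = 507.
After the shift, demand is Qd = 961 - 2P and supply is Qs = 4P - 299.
Clearing the new market: 961 - 2P = 4P - 299, so P = 210 and Q = 541.
ΔQ = 541 − 507 = +34.00.

+34.00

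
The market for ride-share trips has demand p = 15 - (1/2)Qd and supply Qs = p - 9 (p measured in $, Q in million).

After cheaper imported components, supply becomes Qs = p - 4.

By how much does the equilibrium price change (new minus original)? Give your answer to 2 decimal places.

-1.67

Before the shock: 30 - 2p = p - 9 ⇒ 39 = 3p ⇒ p = 13, Q = 4.
After the shift, demand is Qd = 30 - 2p and supply is Qs = p - 4.
Setting them equal: 30 - 2p = p - 4 → 34 = 3p, so p = 34/3 ≈ 11.3333 and Q = 22/3 ≈ 7.3333.
Δp = 11.3333 − 13 = -1.67.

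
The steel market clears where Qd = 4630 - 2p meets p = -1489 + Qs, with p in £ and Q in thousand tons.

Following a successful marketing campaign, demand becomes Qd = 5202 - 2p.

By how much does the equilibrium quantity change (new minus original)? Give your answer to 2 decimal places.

+190.67

Solve the original market: 4630 - 2p = p + 1489, hence p = 1047 and Q = 2536.
The new curves are Qd = 5202 - 2p (demand) and Qs = p + 1489 (supply).
New equilibrium: 5202 - 2p = p + 1489 ⇒ 3713 = 3p ⇒ p = 3713/3 ≈ 1237.6667, Q = 8180/3 ≈ 2726.6667.
ΔQ = 2726.6667 − 2536 = +190.67.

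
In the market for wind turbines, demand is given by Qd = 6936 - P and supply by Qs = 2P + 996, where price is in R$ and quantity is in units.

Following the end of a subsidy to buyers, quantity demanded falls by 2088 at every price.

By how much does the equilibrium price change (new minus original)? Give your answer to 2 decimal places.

-696.00

Initially, 6936 - P = 2P + 996, so 5940 = 3P and P = 1980, Q = 4956.
With the change applied: demand Qd = 4848 - P, supply Qs = 2P + 996.
New equilibrium: 4848 - P = 2P + 996 ⇒ 3852 = 3P ⇒ P = 1284, Q = 3564.
ΔP = 1284 − 1980 = -696.00.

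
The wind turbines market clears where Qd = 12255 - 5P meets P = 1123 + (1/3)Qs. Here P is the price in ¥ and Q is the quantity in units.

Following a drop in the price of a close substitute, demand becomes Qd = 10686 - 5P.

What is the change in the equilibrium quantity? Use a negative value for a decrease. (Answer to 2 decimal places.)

-588.38

Original equilibrium: 12255 - 5P = 3P - 3369 gives 15624 = 8P, so P = 1953 and Q = 2490.
With the change applied: demand Qd = 10686 - 5P, supply Qs = 3P - 3369.
Equate the new curves: 10686 - 5P = 3P - 3369, giving 14055 = 8P, P = 1756.875, Q = 1901.625.
ΔQ = 1901.625 − 2490 = -588.38.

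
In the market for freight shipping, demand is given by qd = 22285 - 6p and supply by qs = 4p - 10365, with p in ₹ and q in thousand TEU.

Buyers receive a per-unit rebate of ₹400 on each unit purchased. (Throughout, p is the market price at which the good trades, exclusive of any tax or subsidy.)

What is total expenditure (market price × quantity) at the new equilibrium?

Before the shock: 22285 - 6p = 4p - 10365 ⇒ 32650 = 10p ⇒ p = 3265, q = 2695.
Since buyers' out-of-pocket price is the market price minus the rebate, the effective demand curve becomes qd = 24685 - 6p.
Clearing the new market: 24685 - 6p = 4p - 10365, so p = 3505 and q = 3655.
New expenditure = 3505 × 3655 = 12810775.

12810775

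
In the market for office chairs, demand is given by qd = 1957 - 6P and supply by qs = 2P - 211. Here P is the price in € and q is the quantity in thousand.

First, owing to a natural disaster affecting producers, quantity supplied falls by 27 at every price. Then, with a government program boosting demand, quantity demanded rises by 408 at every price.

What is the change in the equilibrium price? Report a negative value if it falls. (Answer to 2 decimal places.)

+54.38

Original equilibrium: 1957 - 6P = 2P - 211 gives 2168 = 8P, so P = 271 and q = 331.
After the shift, demand is qd = 2365 - 6P and supply is qs = 2P - 238.
Setting them equal: 2365 - 6P = 2P - 238 → 2603 = 8P, so P = 325.375 and q = 412.75.
ΔP = 325.375 − 271 = +54.38.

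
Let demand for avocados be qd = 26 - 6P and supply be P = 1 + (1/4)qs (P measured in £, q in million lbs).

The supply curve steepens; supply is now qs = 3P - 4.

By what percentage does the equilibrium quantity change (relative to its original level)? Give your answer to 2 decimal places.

-25.00

Solve the original market: 26 - 6P = 4P - 4, hence P = 3 and q = 8.
With the change applied: demand qd = 26 - 6P, supply qs = 3P - 4.
Equate the new curves: 26 - 6P = 3P - 4, giving 30 = 9P, P = 10/3 ≈ 3.3333, q = 6.
%Δq = (6 − 8) / 8 × 100 = -25.00%.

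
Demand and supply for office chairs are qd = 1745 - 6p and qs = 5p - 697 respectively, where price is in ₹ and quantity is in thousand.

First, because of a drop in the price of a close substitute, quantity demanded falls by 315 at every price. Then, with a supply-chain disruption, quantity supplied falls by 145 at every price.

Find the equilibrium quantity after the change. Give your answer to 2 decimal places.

Initially, 1745 - 6p = 5p - 697, so 2442 = 11p and p = 222, q = 413.
With the change applied: demand qd = 1430 - 6p, supply qs = 5p - 842.
New equilibrium: 1430 - 6p = 5p - 842 ⇒ 2272 = 11p ⇒ p = 2272/11 ≈ 206.5455, q = 2098/11 ≈ 190.7273.

190.73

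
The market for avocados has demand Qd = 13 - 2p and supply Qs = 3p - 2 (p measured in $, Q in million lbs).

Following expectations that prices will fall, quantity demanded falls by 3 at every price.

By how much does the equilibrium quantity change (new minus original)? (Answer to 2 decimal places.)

-1.80

Initially, 13 - 2p = 3p - 2, so 15 = 5p and p = 3, Q = 7.
The new curves are Qd = 10 - 2p (demand) and Qs = 3p - 2 (supply).
New equilibrium: 10 - 2p = 3p - 2 ⇒ 12 = 5p ⇒ p = 2.4, Q = 5.2.
ΔQ = 5.2 − 7 = -1.80.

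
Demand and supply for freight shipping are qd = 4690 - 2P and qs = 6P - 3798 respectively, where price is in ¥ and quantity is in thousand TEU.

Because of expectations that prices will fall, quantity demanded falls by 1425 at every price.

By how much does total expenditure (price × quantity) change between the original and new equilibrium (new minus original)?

Original equilibrium: 4690 - 2P = 6P - 3798 gives 8488 = 8P, so P = 1061 and q = 2568.
With the change applied: demand qd = 3265 - 2P, supply qs = 6P - 3798.
Clearing the new market: 3265 - 2P = 6P - 3798, so P = 882.875 and q = 1499.25.
Expenditure moves from 1061×2568 = 2724648 to 882.875×1499.25 = 1323650.34375; change = -1400997.65625.

-1400997.65625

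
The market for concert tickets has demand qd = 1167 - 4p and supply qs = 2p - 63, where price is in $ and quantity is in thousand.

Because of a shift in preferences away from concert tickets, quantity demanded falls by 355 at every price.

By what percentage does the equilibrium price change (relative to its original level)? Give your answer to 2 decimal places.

-28.86

Initially, 1167 - 4p = 2p - 63, so 1230 = 6p and p = 205, q = 347.
The new curves are qd = 812 - 4p (demand) and qs = 2p - 63 (supply).
New equilibrium: 812 - 4p = 2p - 63 ⇒ 875 = 6p ⇒ p = 875/6 ≈ 145.8333, q = 686/3 ≈ 228.6667.
%Δp = (145.8333 − 205) / 205 × 100 = -28.86%.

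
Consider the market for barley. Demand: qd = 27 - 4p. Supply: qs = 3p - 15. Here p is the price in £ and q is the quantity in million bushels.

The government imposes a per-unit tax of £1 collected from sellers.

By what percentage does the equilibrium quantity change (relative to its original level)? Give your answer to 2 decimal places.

-57.14

Solve the original market: 27 - 4p = 3p - 15, hence p = 6 and q = 3.
Since sellers keep the price net of the tax, the effective supply curve becomes qs = 3p - 18.
Clearing the new market: 27 - 4p = 3p - 18, so p = 45/7 ≈ 6.4286 and q = 9/7 ≈ 1.2857.
%Δq = (1.2857 − 3) / 3 × 100 = -57.14%.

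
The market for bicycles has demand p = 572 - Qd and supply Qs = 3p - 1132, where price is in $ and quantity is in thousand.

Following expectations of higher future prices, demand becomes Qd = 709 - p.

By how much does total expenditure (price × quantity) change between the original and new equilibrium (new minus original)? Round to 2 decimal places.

Solve the original market: 572 - p = 3p - 1132, hence p = 426 and Q = 146.
The shock moves the curves to Qd = 709 - p and Qs = 3p - 1132.
New equilibrium: 709 - p = 3p - 1132 ⇒ 1841 = 4p ⇒ p = 460.25, Q = 248.75.
Expenditure moves from 426×146 = 62196 to 460.25×248.75 = 114487.1875; change = +52291.19.

+52291.19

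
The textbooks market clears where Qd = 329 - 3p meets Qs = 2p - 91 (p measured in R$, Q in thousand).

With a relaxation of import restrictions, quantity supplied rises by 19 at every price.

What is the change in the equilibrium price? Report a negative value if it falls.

Before the shock: 329 - 3p = 2p - 91 ⇒ 420 = 5p ⇒ p = 84, Q = 77.
After the shift, demand is Qd = 329 - 3p and supply is Qs = 2p - 72.
Clearing the new market: 329 - 3p = 2p - 72, so p = 80.2 and Q = 88.4.
Δp = 80.2 − 84 = -3.8.

-3.8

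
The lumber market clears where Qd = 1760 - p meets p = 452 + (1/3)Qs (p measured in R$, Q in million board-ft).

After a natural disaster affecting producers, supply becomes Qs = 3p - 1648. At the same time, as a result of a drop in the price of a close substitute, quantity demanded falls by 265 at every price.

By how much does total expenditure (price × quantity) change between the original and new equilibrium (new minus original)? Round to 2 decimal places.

Original equilibrium: 1760 - p = 3p - 1356 gives 3116 = 4p, so p = 779 and Q = 981.
After the shift, demand is Qd = 1495 - p and supply is Qs = 3p - 1648.
New equilibrium: 1495 - p = 3p - 1648 ⇒ 3143 = 4p ⇒ p = 785.75, Q = 709.25.
Expenditure moves from 779×981 = 764199 to 785.75×709.25 = 557293.1875; change = -206905.81.

-206905.81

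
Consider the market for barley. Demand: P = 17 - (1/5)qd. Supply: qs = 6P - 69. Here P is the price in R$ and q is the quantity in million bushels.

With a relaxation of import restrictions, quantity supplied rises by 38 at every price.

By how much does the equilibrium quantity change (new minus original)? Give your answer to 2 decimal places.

Solve the original market: 85 - 5P = 6P - 69, hence P = 14 and q = 15.
After the shift, demand is qd = 85 - 5P and supply is qs = 6P - 31.
Setting them equal: 85 - 5P = 6P - 31 → 116 = 11P, so P = 116/11 ≈ 10.5455 and q = 355/11 ≈ 32.2727.
Δq = 32.2727 − 15 = +17.27.

+17.27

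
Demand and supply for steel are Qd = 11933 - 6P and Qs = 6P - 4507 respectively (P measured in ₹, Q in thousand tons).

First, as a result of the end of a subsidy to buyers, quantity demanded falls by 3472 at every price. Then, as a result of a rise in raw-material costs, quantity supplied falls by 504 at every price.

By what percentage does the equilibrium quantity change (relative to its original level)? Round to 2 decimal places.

Solve the original market: 11933 - 6P = 6P - 4507, hence P = 1370 and Q = 3713.
With the change applied: demand Qd = 8461 - 6P, supply Qs = 6P - 5011.
Clearing the new market: 8461 - 6P = 6P - 5011, so P = 3368/3 ≈ 1122.6667 and Q = 1725.
%ΔQ = (1725 − 3713) / 3713 × 100 = -53.54%.

-53.54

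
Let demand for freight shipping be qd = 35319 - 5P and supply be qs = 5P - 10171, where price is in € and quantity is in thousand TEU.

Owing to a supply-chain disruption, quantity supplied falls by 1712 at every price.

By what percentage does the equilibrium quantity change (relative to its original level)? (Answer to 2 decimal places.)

Initially, 35319 - 5P = 5P - 10171, so 45490 = 10P and P = 4549, q = 12574.
The new curves are qd = 35319 - 5P (demand) and qs = 5P - 11883 (supply).
Clearing the new market: 35319 - 5P = 5P - 11883, so P = 4720.2 and q = 11718.
%Δq = (11718 − 12574) / 12574 × 100 = -6.81%.

-6.81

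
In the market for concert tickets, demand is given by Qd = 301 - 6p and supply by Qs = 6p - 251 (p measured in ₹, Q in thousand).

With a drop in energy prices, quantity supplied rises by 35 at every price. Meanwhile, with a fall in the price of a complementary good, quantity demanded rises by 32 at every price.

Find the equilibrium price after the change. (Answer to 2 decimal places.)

45.75

Solve the original market: 301 - 6p = 6p - 251, hence p = 46 and Q = 25.
The shock moves the curves to Qd = 333 - 6p and Qs = 6p - 216.
New equilibrium: 333 - 6p = 6p - 216 ⇒ 549 = 12p ⇒ p = 45.75, Q = 58.5.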